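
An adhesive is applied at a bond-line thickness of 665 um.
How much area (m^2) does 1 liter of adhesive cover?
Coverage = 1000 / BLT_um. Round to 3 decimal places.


Coverage = 1000 / 665 = 1.504 m^2

1.504


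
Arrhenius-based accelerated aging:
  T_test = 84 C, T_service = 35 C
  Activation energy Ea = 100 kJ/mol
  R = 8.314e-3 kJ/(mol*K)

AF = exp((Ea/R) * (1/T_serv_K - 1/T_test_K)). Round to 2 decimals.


T_test_K = 357.15, T_serv_K = 308.15
AF = exp((100/8.314e-3) * (1/308.15 - 1/357.15))
= 211.70

211.70


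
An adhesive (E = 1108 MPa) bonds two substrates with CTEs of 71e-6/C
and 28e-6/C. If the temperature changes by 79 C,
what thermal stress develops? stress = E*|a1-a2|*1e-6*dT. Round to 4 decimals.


Stress = 1108 * |71 - 28| * 1e-6 * 79
= 3.7639 MPa

3.7639


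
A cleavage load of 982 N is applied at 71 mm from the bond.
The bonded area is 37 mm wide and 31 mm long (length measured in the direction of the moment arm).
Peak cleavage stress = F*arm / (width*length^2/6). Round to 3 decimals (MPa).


Moment = 982 * 71 = 69722 N*mm
Section modulus = 37 * 961 / 6 = 35557 / 6 mm^3
Stress = 69722 / (35557 / 6) = 418332 / 35557
= 11.765 MPa

11.765


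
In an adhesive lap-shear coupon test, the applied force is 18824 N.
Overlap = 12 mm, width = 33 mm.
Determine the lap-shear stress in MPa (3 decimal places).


stress = F / (overlap * width)
= 18824 / (12 * 33)
= 47.535 MPa

47.535


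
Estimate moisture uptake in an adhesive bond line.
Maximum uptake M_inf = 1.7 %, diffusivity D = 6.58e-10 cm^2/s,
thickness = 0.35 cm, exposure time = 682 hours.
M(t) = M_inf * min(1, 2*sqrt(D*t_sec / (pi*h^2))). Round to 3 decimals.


Convert time: 682 h = 2455200 s
ratio = min(1, 2*sqrt(6.58e-10*2455200/(pi*0.35^2)))
= 0.129582
M(t) = 1.7 * 0.129582 = 0.220%

0.220


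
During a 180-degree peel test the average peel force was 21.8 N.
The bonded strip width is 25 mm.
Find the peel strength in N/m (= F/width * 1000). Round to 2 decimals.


Peel strength = F/width * 1000
= 21.8 / 25 * 1000
= 872.00 N/m

872.00


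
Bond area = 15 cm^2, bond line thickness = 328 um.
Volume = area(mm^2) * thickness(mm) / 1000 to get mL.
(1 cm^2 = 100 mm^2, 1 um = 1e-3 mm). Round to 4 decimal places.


area_mm2 = 15 * 100 = 1500
blt_mm = 328 * 1e-3 = 0.328
vol_mm3 = 1500 * 0.328 = 492.0
vol_mL = 492.0 / 1000 = 0.4920 mL

0.4920


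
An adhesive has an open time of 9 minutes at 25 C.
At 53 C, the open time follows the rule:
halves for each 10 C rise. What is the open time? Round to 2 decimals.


Factor = 2^((53-25)/10) = 6.9644
Open time = 9 / 6.9644 = 1.29 min

1.29


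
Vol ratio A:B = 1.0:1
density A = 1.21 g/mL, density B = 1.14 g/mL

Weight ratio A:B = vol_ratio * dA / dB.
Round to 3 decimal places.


Weight ratio = 1.0 * 1.21 / 1.14
= 1.061

1.061


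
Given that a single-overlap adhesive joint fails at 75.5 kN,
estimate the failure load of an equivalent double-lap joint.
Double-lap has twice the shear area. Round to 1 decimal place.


Double-lap factor = 2
Expected load = 75.5 * 2 = 151.0 kN

151.0


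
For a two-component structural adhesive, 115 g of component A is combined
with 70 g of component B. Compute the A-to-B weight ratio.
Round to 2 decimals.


Weight ratio A:B = 115 / 70
= 1.64

1.64


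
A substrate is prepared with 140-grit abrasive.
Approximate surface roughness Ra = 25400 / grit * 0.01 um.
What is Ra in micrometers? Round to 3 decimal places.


Ra = 25400 / 140 * 0.01 = 1.814 um

1.814


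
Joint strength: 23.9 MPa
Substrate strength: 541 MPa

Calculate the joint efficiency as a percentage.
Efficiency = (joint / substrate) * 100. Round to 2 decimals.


Efficiency = (23.9 / 541) * 100 = 4.42%

4.42


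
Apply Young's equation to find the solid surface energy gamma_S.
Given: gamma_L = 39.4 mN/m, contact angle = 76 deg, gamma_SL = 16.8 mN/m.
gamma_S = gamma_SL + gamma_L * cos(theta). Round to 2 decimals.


theta_rad = 76 * pi/180 = 1.326450
gamma_S = 16.8 + 39.4 * cos(1.326450)
= 26.33 mN/m

26.33


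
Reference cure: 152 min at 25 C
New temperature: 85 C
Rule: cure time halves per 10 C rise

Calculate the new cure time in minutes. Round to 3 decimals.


factor = 2^((85-25)/10) = 64.0000
t_new = 152 / 64.0000 = 2.375 min

2.375


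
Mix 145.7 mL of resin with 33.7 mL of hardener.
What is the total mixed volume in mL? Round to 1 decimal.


Total = 145.7 + 33.7 = 179.4 mL

179.4


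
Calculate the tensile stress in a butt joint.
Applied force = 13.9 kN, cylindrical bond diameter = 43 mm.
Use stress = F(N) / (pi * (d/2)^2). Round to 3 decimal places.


A = pi * 21.5^2 = 1452.2012 mm^2
sigma = 13900.0 / 1452.2012 = 9.572 MPa

9.572


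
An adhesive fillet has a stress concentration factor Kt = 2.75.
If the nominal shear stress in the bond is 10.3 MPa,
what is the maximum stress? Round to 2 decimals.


Max stress = 10.3 * 2.75 = 28.33 MPa

28.33


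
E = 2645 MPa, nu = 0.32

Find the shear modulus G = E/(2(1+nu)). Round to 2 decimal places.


G = 2645 / (2 * 1.32)
= 1001.89 MPa

1001.89


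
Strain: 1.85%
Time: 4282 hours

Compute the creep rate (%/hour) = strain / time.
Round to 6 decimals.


Creep rate = 1.85 / 4282
= 0.000432 %/h

0.000432


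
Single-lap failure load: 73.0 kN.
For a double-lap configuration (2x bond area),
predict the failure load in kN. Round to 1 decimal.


Failure load = 73.0 * 2 = 146.0 kN

146.0


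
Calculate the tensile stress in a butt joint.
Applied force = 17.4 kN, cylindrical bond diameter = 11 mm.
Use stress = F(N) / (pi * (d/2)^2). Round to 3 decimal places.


A = pi * 5.5^2 = 95.0332 mm^2
sigma = 17400.0 / 95.0332 = 183.094 MPa

183.094


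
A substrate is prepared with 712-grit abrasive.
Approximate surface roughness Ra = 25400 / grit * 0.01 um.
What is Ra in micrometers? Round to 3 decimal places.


Ra = 25400 / 712 * 0.01 = 0.357 um

0.357


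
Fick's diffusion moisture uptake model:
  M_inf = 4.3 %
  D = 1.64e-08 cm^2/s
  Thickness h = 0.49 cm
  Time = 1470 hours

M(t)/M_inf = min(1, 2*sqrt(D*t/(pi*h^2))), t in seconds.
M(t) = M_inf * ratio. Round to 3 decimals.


t_sec = 1470 * 3600 = 5292000
ratio = 2*sqrt(1.64e-08*5292000/(pi*0.49^2))
= min(1, 0.678408)
= 0.678408
M(t) = 4.3 * 0.678408 = 2.917 %

2.917


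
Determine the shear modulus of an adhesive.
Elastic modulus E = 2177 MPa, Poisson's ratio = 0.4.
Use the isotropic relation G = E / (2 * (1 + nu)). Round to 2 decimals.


G = 2177 / (2*(1+0.4)) = 2177 / 2.80
= 777.50 MPa

777.50


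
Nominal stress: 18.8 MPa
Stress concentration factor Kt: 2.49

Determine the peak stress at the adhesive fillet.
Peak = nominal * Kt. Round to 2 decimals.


Peak stress = 18.8 * 2.49
= 46.81 MPa

46.81


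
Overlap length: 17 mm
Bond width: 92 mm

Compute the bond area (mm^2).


Bond area = 17 * 92 = 1564 mm^2

1564


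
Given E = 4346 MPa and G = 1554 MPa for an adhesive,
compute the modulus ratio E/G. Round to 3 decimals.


E/G ratio = 4346 / 1554 = 2.797

2.797


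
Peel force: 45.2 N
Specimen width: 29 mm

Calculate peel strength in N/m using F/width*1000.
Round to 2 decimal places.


Peel strength = 45.2 / 29 * 1000 = 1558.62 N/m

1558.62


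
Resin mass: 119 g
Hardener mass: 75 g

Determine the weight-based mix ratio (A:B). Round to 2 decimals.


Ratio = 119 / 75 = 1.59

1.59


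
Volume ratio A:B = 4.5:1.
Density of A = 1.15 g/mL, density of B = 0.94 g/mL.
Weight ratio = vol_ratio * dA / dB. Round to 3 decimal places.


Wt ratio = 4.5 * 1.15 / 0.94
= 5.505

5.505


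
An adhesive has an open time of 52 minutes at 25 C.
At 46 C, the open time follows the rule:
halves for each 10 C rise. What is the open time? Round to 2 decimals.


Factor = 2^((46-25)/10) = 4.2871
Open time = 52 / 4.2871 = 12.13 min

12.13


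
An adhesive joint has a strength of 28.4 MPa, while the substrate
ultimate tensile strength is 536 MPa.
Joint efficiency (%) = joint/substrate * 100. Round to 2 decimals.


Efficiency = 28.4 / 536 * 100
= 5.30%

5.30


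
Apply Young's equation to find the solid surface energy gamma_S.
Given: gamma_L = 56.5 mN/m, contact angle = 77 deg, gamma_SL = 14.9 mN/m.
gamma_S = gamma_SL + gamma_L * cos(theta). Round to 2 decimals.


theta_rad = 77 * pi/180 = 1.343904
gamma_S = 14.9 + 56.5 * cos(1.343904)
= 27.61 mN/m

27.61


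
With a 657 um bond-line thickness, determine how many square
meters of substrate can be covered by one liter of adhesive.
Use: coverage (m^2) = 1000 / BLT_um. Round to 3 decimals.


Coverage = 1000 / 657 = 1.522 m^2

1.522


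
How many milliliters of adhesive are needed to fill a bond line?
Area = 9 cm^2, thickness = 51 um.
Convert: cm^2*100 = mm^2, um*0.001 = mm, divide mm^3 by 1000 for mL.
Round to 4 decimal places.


= (9 * 100) * (51 * 0.001) / 1000
= 0.0459 mL

0.0459


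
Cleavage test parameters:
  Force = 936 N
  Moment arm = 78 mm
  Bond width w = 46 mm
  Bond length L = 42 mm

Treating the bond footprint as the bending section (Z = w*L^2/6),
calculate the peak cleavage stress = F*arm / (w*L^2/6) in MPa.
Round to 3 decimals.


M = 936 * 78 = 73008 N*mm
Z = 46 * 42^2 / 6 = 81144 / 6 mm^3
sigma = M / Z = 6 * 73008 / 81144 = 438048 / 81144
= 5.398 MPa

5.398


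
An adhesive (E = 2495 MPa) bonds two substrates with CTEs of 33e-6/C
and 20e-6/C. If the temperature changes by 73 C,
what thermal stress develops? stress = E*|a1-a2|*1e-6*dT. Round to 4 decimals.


Stress = 2495 * |33 - 20| * 1e-6 * 73
= 2.3678 MPa

2.3678


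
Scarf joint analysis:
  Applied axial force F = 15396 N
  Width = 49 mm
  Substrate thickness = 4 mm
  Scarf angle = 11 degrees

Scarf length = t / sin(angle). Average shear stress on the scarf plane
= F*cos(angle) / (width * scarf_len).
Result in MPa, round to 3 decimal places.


Scarf length = 4 / sin(11 deg) = 20.9634 mm
cos(11 deg) = 0.981627
Shear = 15396 * 0.981627 / (49 * 20.9634)
= 14.713 MPa

14.713


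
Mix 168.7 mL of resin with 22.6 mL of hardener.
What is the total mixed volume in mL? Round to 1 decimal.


Total = 168.7 + 22.6 = 191.3 mL

191.3


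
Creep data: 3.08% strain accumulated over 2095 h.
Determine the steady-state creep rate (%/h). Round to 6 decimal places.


Rate = 3.08 / 2095 = 0.001470 %/h

0.001470


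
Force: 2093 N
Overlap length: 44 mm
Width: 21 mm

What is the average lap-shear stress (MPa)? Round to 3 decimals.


Average shear stress = F / (overlap * width)
= 2093 / (44 * 21)
= 2.265 MPa

2.265


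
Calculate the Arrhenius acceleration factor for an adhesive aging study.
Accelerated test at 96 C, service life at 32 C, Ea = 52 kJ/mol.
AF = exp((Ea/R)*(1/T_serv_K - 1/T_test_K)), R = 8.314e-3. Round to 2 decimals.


T_test = 369.15 K, T_serv = 305.15 K
Ea/R = 52 / 0.008314 = 6254.51
AF = exp(6254.51 * (1/305.15 - 1/369.15))
= 34.94

34.94


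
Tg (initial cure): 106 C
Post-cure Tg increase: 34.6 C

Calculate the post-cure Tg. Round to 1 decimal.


Post-cure Tg = 106 + 34.6 = 140.6 C

140.6


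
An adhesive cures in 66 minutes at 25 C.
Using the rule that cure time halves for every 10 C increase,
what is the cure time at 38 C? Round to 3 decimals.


Factor = 2^((38 - 25) / 10) = 2.4623
Cure time = 66 / 2.4623
= 26.804 minutes

26.804


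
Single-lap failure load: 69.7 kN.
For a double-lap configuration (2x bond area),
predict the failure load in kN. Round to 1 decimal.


Failure load = 69.7 * 2 = 139.4 kN

139.4


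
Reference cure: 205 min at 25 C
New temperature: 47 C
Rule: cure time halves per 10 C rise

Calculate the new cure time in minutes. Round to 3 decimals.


factor = 2^((47-25)/10) = 4.5948
t_new = 205 / 4.5948 = 44.616 min

44.616


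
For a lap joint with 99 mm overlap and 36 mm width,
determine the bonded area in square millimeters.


Area = 99 * 36 = 3564 mm^2

3564


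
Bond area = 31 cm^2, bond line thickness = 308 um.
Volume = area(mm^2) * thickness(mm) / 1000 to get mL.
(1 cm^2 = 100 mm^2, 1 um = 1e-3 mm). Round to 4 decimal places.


area_mm2 = 31 * 100 = 3100
blt_mm = 308 * 1e-3 = 0.308
vol_mm3 = 3100 * 0.308 = 954.8
vol_mL = 954.8 / 1000 = 0.9548 mL

0.9548


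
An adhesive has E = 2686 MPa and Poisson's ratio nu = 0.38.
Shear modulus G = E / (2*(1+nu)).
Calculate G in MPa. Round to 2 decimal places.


G = 2686 / (2*(1+0.38))
= 2686 / 2.76
= 973.19 MPa

973.19


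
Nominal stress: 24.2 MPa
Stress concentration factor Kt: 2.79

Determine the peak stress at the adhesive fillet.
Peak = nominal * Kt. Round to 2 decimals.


Peak stress = 24.2 * 2.79
= 67.52 MPa

67.52


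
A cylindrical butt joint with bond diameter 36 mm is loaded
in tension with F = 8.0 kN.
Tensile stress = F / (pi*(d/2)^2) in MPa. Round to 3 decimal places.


Area = pi * (36/2)^2 = 1017.8760 mm^2
Stress = 8.0*1000 / 1017.8760
= 7.860 MPa

7.860


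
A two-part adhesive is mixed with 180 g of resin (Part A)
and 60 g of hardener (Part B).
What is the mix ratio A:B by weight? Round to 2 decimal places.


Mix ratio = mass_A / mass_B
= 180 / 60
= 3.00

3.00


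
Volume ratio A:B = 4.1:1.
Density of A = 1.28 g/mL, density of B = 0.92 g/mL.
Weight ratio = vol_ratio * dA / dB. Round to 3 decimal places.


Wt ratio = 4.1 * 1.28 / 0.92
= 5.704

5.704


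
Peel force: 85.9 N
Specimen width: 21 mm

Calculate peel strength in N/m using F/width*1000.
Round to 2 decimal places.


Peel strength = 85.9 / 21 * 1000 = 4090.48 N/m

4090.48


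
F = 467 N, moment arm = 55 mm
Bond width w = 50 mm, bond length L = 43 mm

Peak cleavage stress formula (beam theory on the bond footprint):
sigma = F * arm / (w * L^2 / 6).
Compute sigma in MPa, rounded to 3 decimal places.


sigma = (467 * 55) / (50 * 1849 / 6)
= 25685 * 6 / 92450
= 154110 / 92450
= 1.667 MPa

1.667


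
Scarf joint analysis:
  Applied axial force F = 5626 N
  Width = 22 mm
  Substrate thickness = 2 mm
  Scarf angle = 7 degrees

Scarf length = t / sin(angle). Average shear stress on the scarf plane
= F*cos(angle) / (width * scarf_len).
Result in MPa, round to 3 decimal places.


Scarf length = 2 / sin(7 deg) = 16.4110 mm
cos(7 deg) = 0.992546
Shear = 5626 * 0.992546 / (22 * 16.4110)
= 15.467 MPa

15.467


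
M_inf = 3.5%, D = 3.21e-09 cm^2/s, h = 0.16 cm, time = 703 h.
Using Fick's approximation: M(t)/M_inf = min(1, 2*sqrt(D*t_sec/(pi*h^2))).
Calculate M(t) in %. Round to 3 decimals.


t = 2530800 s
ratio = min(1, 2*sqrt(3.21e-09*2530800/(pi*0.0256)))
= 0.635648
M(t) = 3.5 * 0.635648 = 2.225%

2.225


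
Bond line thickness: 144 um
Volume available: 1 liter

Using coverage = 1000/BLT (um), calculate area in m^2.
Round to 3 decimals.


1 L = 1e6 mm^3, thickness = 144 um = 0.144 mm
Area = 1e6 / 0.144 mm^2 = (1e6 / 0.144) / 1e6 m^2 = 1000 / 144 m^2
= 6.944 m^2

6.944


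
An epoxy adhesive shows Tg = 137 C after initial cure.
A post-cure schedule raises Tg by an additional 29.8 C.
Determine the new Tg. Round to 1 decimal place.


New Tg = 137 + 29.8
= 166.8 C

166.8


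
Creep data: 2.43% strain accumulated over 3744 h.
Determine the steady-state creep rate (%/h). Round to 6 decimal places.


Rate = 2.43 / 3744 = 0.000649 %/h

0.000649


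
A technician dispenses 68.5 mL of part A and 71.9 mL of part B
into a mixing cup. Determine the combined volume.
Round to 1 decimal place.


Combined volume = 68.5 + 71.9
= 140.4 mL

140.4


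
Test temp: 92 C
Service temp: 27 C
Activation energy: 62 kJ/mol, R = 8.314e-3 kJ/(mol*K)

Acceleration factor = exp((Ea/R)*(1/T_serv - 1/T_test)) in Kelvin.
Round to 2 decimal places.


AF = exp((62/0.008314)*(1/300.15 - 1/365.15))
= 83.32

83.32


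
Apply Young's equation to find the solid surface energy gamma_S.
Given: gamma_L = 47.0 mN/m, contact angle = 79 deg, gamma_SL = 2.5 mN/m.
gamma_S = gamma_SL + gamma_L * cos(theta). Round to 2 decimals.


theta_rad = 79 * pi/180 = 1.378810
gamma_S = 2.5 + 47.0 * cos(1.378810)
= 11.47 mN/m

11.47


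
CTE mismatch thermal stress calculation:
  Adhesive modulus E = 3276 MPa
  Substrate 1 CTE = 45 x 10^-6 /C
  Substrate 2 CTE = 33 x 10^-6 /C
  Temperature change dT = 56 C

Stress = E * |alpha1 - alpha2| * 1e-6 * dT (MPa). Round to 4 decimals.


delta_alpha = |45 - 33| = 12 x 10^-6/C
Stress = 3276 * 12e-6 * 56
= 2.2015 MPa

2.2015


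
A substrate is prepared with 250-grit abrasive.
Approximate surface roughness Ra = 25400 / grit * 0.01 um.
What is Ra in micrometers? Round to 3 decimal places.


Ra = 25400 / 250 * 0.01 = 1.016 um

1.016


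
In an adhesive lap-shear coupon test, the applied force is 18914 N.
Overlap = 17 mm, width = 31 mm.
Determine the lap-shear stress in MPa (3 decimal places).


stress = F / (overlap * width)
= 18914 / (17 * 31)
= 35.890 MPa

35.890


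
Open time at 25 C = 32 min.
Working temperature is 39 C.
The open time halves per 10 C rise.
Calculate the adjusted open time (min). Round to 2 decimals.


factor = 2^((39 - 25) / 10) = 2.6390
ot = 32 / 2.6390 = 12.13 min

12.13


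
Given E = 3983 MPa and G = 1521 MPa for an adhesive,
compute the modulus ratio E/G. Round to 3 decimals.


E/G ratio = 3983 / 1521 = 2.619

2.619


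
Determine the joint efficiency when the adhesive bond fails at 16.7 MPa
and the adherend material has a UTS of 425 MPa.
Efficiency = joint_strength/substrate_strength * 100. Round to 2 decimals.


Joint efficiency = 16.7 / 425 * 100
= 3.93%

3.93


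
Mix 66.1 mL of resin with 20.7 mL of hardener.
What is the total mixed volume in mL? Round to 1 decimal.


Total = 66.1 + 20.7 = 86.8 mL

86.8


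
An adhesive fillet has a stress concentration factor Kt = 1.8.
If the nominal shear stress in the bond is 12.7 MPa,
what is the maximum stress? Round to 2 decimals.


Max stress = 12.7 * 1.8 = 22.86 MPa

22.86


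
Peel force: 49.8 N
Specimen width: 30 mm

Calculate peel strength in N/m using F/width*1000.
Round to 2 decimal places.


Peel strength = 49.8 / 30 * 1000 = 1660.00 N/m

1660.00


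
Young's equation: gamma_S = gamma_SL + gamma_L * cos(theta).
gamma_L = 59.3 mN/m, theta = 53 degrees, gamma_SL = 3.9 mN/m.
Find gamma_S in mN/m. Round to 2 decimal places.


cos(53 deg) = 0.601815
gamma_S = 3.9 + 59.3 * 0.601815
= 39.59 mN/m

39.59


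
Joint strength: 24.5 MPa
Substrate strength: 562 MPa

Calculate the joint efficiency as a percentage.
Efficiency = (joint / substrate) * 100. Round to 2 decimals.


Efficiency = (24.5 / 562) * 100 = 4.36%

4.36


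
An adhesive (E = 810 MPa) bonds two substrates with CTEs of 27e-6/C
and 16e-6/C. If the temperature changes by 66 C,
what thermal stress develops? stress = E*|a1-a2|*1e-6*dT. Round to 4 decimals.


Stress = 810 * |27 - 16| * 1e-6 * 66
= 0.5881 MPa

0.5881


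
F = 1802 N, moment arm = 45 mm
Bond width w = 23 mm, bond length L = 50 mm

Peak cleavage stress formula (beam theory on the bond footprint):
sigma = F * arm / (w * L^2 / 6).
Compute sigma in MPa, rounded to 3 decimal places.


sigma = (1802 * 45) / (23 * 2500 / 6)
= 81090 * 6 / 57500
= 486540 / 57500
= 8.462 MPa

8.462


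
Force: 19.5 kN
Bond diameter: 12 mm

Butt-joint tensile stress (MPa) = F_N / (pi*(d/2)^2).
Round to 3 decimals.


F_N = 19.5 * 1000 = 19500.0 N
A = pi*(6.0)^2 = 113.0973 mm^2
stress = 19500.0 / 113.0973 = 172.418 MPa

172.418


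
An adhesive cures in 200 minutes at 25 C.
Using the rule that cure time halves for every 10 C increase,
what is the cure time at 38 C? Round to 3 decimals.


Factor = 2^((38 - 25) / 10) = 2.4623
Cure time = 200 / 2.4623
= 81.225 minutes

81.225


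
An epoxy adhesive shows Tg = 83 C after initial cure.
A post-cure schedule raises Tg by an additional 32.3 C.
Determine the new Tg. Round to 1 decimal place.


New Tg = 83 + 32.3
= 115.3 C

115.3


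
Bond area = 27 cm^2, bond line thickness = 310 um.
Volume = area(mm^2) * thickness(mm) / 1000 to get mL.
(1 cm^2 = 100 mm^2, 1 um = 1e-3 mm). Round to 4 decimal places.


area_mm2 = 27 * 100 = 2700
blt_mm = 310 * 1e-3 = 0.31
vol_mm3 = 2700 * 0.31 = 837.0
vol_mL = 837.0 / 1000 = 0.8370 mL

0.8370


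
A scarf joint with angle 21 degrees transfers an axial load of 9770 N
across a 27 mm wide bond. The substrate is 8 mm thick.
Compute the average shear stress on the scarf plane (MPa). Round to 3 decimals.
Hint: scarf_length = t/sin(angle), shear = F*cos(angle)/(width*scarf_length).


scarf_length = 8 / sin(21 deg) = 22.3234 mm
cos(21 deg) = 0.933580
shear stress = 9770 * 0.933580 / (27 * 22.3234)
= 15.133 MPa

15.133


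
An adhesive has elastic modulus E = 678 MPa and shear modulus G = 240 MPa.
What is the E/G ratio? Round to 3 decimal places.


E/G = 678 / 240 = 2.825

2.825


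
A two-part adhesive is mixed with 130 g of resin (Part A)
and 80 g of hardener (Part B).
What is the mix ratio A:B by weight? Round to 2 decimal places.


Mix ratio = mass_A / mass_B
= 130 / 80
= 1.63

1.63


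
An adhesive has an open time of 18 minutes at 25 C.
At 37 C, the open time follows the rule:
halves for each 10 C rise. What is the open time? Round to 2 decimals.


Factor = 2^((37-25)/10) = 2.2974
Open time = 18 / 2.2974 = 7.83 min

7.83


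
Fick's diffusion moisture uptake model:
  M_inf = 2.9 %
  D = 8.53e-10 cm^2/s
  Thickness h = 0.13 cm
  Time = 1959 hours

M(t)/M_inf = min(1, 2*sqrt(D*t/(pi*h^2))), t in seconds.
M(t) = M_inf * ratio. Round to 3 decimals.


t_sec = 1959 * 3600 = 7052400
ratio = 2*sqrt(8.53e-10*7052400/(pi*0.13^2))
= min(1, 0.673216)
= 0.673216
M(t) = 2.9 * 0.673216 = 1.952 %

1.952


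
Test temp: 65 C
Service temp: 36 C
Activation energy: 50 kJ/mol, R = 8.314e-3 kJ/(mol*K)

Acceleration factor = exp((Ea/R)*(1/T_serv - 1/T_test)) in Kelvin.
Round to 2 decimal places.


AF = exp((50/0.008314)*(1/309.15 - 1/338.15))
= 5.30

5.30


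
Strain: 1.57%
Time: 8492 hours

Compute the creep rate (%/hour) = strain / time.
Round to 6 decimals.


Creep rate = 1.57 / 8492
= 0.000185 %/h

0.000185


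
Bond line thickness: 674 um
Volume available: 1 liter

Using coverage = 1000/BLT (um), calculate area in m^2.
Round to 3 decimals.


1 L = 1e6 mm^3, thickness = 674 um = 0.674 mm
Area = 1e6 / 0.674 mm^2 = (1e6 / 0.674) / 1e6 m^2 = 1000 / 674 m^2
= 1.484 m^2

1.484


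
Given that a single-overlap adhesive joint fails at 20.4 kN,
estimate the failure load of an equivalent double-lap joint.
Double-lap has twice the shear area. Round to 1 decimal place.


Double-lap factor = 2
Expected load = 20.4 * 2 = 40.8 kN

40.8


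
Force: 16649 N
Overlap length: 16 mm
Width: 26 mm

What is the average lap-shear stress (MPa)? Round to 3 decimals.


Average shear stress = F / (overlap * width)
= 16649 / (16 * 26)
= 40.022 MPa

40.022


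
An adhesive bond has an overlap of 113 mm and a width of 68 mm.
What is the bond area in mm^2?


Bond area = overlap * width
= 113 * 68
= 7684 mm^2

7684


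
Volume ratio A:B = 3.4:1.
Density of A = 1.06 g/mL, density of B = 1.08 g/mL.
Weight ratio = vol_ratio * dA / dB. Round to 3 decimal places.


Wt ratio = 3.4 * 1.06 / 1.08
= 3.337

3.337


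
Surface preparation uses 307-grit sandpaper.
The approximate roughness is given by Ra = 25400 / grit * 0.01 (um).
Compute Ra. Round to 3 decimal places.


Ra = 25400 / 307 * 0.01
= 254 / 307
= 0.827 um

0.827


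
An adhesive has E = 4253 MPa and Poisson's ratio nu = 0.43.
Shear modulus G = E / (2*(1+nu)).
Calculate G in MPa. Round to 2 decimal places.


G = 4253 / (2*(1+0.43))
= 4253 / 2.86
= 1487.06 MPa

1487.06


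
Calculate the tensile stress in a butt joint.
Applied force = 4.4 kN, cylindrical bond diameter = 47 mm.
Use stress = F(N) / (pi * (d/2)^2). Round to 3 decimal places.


A = pi * 23.5^2 = 1734.9445 mm^2
sigma = 4400.0 / 1734.9445 = 2.536 MPa

2.536


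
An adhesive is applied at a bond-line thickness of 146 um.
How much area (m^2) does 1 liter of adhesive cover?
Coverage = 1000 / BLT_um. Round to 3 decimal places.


Coverage = 1000 / 146 = 6.849 m^2

6.849


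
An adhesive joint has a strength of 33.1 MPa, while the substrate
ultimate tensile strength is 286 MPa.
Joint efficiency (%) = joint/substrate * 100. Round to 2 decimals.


Efficiency = 33.1 / 286 * 100
= 11.57%

11.57


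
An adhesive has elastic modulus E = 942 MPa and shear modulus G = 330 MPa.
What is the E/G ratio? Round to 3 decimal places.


E/G = 942 / 330 = 2.855

2.855


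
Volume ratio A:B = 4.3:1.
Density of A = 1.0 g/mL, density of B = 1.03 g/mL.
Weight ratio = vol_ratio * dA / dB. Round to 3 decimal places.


Wt ratio = 4.3 * 1.0 / 1.03
= 4.175

4.175


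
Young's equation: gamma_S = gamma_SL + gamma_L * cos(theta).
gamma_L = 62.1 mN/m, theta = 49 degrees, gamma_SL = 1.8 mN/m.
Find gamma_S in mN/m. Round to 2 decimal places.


cos(49 deg) = 0.656059
gamma_S = 1.8 + 62.1 * 0.656059
= 42.54 mN/m

42.54


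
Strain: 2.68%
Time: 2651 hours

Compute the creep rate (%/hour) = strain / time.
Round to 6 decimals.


Creep rate = 2.68 / 2651
= 0.001011 %/h

0.001011


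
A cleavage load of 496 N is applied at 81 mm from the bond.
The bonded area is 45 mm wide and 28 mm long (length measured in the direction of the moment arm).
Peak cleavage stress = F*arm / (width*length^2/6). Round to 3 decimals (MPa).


Moment = 496 * 81 = 40176 N*mm
Section modulus = 45 * 784 / 6 = 35280 / 6 mm^3
Stress = 40176 / (35280 / 6) = 241056 / 35280
= 6.833 MPa

6.833


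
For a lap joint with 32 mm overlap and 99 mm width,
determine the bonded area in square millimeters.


Area = 32 * 99 = 3168 mm^2

3168


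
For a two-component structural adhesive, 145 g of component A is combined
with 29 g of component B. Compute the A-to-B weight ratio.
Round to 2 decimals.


Weight ratio A:B = 145 / 29
= 5.00

5.00


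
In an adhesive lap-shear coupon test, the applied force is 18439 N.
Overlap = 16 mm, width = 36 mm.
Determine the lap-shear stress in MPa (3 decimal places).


stress = F / (overlap * width)
= 18439 / (16 * 36)
= 32.012 MPa

32.012


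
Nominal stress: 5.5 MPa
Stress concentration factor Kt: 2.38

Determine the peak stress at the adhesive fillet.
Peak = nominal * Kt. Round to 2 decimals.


Peak stress = 5.5 * 2.38
= 13.09 MPa

13.09


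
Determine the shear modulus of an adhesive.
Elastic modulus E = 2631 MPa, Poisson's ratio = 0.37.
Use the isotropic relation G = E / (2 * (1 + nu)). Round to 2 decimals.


G = 2631 / (2*(1+0.37)) = 2631 / 2.74
= 960.22 MPa

960.22


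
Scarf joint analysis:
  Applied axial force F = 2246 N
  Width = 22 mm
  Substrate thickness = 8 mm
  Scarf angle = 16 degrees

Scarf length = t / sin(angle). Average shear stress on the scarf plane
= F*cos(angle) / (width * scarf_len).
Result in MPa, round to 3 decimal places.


Scarf length = 8 / sin(16 deg) = 29.0236 mm
cos(16 deg) = 0.961262
Shear = 2246 * 0.961262 / (22 * 29.0236)
= 3.381 MPa

3.381


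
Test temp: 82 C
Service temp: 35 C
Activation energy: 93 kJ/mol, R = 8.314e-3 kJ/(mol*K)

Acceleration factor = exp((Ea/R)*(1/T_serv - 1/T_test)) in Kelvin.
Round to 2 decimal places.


AF = exp((93/0.008314)*(1/308.15 - 1/355.15))
= 121.99

121.99


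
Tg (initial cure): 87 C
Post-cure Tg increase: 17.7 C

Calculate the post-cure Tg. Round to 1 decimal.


Post-cure Tg = 87 + 17.7 = 104.7 C

104.7


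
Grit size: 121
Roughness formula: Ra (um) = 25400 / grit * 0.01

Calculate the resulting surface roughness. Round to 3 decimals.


Ra = 25400 / 121 * 0.01
= 2.099 um

2.099


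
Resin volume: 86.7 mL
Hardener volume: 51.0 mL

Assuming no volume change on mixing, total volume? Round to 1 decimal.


V_total = 86.7 + 51.0 = 137.7 mL

137.7


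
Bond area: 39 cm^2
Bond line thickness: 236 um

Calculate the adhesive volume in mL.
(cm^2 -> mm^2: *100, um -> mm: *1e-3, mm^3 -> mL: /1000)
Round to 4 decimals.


V = 39*100 * 236*1e-3 / 1000
= 0.9204 mL

0.9204


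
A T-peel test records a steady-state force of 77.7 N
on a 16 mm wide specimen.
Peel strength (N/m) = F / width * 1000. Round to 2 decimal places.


Peel strength = 77.7 / 16 * 1000
= 4856.25 N/m

4856.25


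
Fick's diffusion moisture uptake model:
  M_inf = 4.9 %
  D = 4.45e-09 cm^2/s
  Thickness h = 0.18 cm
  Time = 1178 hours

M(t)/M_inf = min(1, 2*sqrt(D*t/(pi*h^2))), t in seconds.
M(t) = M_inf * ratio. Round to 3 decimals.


t_sec = 1178 * 3600 = 4240800
ratio = 2*sqrt(4.45e-09*4240800/(pi*0.18^2))
= min(1, 0.861165)
= 0.861165
M(t) = 4.9 * 0.861165 = 4.220 %

4.220


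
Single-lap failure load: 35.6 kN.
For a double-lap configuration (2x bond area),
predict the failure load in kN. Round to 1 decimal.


Failure load = 35.6 * 2 = 71.2 kN

71.2


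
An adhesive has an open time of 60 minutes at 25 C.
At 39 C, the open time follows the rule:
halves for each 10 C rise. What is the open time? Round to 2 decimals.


Factor = 2^((39-25)/10) = 2.6390
Open time = 60 / 2.6390 = 22.74 min

22.74


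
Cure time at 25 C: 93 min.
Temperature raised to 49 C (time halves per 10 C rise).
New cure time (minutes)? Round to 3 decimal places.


Acceleration factor = 2^(24/10) = 5.2780
New time = 93 / 5.2780 = 17.620 min

17.620


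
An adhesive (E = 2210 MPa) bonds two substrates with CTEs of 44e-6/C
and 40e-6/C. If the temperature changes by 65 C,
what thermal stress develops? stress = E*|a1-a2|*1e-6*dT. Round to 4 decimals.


Stress = 2210 * |44 - 40| * 1e-6 * 65
= 0.5746 MPa

0.5746


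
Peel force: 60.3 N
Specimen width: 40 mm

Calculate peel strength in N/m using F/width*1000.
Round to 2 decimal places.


Peel strength = 60.3 / 40 * 1000 = 1507.50 N/m

1507.50


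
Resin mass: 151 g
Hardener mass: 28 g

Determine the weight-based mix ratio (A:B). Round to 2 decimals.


Ratio = 151 / 28 = 5.39

5.39


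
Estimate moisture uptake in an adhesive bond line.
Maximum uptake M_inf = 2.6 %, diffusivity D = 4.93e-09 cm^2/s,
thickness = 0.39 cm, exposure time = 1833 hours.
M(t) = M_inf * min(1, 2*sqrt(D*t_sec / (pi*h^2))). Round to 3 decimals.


Convert time: 1833 h = 6598800 s
ratio = min(1, 2*sqrt(4.93e-09*6598800/(pi*0.39^2)))
= 0.521851
M(t) = 2.6 * 0.521851 = 1.357%

1.357


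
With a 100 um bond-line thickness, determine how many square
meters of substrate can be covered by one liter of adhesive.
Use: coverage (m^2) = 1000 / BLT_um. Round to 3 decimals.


Coverage = 1000 / 100 = 10.000 m^2

10.000


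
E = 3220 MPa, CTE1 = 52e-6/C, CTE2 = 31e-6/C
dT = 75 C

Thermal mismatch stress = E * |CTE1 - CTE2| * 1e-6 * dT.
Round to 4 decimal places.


= 3220 * 21e-6 * 75
= 5.0715 MPa

5.0715


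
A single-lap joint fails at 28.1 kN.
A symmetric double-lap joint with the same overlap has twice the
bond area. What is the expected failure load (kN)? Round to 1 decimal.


Double-lap load = 2 * 28.1 = 56.2 kN

56.2


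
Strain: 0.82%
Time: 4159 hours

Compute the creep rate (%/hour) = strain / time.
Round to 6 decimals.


Creep rate = 0.82 / 4159
= 0.000197 %/h

0.000197


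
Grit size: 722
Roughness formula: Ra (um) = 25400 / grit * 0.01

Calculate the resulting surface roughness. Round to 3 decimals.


Ra = 25400 / 722 * 0.01
= 0.352 um

0.352


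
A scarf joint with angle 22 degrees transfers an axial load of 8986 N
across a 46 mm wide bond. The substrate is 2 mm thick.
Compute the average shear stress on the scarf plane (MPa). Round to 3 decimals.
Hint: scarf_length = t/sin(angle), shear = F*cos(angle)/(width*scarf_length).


scarf_length = 2 / sin(22 deg) = 5.3389 mm
cos(22 deg) = 0.927184
shear stress = 8986 * 0.927184 / (46 * 5.3389)
= 33.925 MPa

33.925


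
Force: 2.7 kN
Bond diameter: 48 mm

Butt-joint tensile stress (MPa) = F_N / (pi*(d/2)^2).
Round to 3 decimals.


F_N = 2.7 * 1000 = 2700.0 N
A = pi*(24.0)^2 = 1809.5574 mm^2
stress = 2700.0 / 1809.5574 = 1.492 MPa

1.492


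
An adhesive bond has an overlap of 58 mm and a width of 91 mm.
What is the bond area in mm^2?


Bond area = overlap * width
= 58 * 91
= 5278 mm^2

5278


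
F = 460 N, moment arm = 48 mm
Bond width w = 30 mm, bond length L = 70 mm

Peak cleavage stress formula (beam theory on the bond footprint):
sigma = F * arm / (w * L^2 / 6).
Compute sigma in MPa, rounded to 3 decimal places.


sigma = (460 * 48) / (30 * 4900 / 6)
= 22080 * 6 / 147000
= 132480 / 147000
= 0.901 MPa

0.901


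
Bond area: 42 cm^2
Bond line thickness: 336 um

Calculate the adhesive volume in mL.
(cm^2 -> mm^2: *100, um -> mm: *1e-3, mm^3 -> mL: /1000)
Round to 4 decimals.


V = 42*100 * 336*1e-3 / 1000
= 1.4112 mL

1.4112


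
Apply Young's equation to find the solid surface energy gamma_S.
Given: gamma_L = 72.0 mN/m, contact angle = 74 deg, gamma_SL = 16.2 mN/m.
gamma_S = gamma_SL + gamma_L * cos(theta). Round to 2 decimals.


theta_rad = 74 * pi/180 = 1.291544
gamma_S = 16.2 + 72.0 * cos(1.291544)
= 36.05 mN/m

36.05


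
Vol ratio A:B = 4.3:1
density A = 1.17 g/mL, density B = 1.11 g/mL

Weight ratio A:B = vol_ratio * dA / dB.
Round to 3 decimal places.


Weight ratio = 4.3 * 1.17 / 1.11
= 4.532

4.532


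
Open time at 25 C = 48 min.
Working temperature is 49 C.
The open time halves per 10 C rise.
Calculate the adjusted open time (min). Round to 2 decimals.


factor = 2^((49 - 25) / 10) = 5.2780
ot = 48 / 5.2780 = 9.09 min

9.09


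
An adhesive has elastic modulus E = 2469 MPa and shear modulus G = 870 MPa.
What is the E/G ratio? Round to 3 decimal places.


E/G = 2469 / 870 = 2.838

2.838


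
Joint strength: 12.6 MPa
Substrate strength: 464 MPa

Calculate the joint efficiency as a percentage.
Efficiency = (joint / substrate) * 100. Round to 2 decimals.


Efficiency = (12.6 / 464) * 100 = 2.72%

2.72


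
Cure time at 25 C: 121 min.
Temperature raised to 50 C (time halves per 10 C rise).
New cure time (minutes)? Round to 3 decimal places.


Acceleration factor = 2^(25/10) = 5.6569
New time = 121 / 5.6569 = 21.390 min

21.390


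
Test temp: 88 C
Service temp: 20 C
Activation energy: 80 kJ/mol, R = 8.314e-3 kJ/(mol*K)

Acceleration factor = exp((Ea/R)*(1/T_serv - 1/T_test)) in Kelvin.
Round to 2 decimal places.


AF = exp((80/0.008314)*(1/293.15 - 1/361.15))
= 483.15

483.15


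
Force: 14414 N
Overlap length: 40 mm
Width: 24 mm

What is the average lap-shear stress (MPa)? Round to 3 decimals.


Average shear stress = F / (overlap * width)
= 14414 / (40 * 24)
= 15.015 MPa

15.015


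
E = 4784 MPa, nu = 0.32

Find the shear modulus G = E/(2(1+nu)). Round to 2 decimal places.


G = 4784 / (2 * 1.32)
= 1812.12 MPa

1812.12


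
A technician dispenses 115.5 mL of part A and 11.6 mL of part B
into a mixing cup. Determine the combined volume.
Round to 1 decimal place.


Combined volume = 115.5 + 11.6
= 127.1 mL

127.1


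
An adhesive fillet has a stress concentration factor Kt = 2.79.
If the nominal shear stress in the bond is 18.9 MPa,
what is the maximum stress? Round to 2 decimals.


Max stress = 18.9 * 2.79 = 52.73 MPa

52.73


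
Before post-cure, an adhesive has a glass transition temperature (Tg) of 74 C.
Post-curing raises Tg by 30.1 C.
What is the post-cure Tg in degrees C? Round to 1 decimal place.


Tg_post = Tg_base + delta_Tg
= 74 + 30.1
= 104.1 C

104.1


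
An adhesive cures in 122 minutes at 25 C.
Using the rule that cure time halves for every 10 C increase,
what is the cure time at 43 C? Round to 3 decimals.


Factor = 2^((43 - 25) / 10) = 3.4822
Cure time = 122 / 3.4822
= 35.035 minutes

35.035


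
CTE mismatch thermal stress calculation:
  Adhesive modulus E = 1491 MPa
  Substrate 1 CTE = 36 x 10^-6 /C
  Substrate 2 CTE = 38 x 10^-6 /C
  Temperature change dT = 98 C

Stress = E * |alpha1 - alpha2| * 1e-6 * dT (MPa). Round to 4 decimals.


delta_alpha = |36 - 38| = 2 x 10^-6/C
Stress = 1491 * 2e-6 * 98
= 0.2922 MPa

0.2922


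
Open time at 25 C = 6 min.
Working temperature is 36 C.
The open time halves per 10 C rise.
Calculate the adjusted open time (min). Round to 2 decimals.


factor = 2^((36 - 25) / 10) = 2.1435
ot = 6 / 2.1435 = 2.80 min

2.80


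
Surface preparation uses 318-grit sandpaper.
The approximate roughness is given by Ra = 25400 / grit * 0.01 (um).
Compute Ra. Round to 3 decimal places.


Ra = 25400 / 318 * 0.01
= 254 / 318
= 0.799 um

0.799


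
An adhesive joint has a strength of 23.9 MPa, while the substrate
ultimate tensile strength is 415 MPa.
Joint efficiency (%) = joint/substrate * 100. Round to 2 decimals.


Efficiency = 23.9 / 415 * 100
= 5.76%

5.76


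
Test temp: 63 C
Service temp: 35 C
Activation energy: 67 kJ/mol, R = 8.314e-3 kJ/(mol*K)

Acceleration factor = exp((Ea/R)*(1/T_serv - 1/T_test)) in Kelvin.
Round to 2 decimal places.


AF = exp((67/0.008314)*(1/308.15 - 1/336.15))
= 8.83

8.83


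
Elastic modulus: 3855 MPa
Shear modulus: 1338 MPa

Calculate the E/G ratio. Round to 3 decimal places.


E / G = 3855 / 1338 = 2.881

2.881


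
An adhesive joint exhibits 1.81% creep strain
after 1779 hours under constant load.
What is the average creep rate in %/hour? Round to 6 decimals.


Creep rate = strain / time
= 1.81 / 1779
= 0.001017 %/h

0.001017


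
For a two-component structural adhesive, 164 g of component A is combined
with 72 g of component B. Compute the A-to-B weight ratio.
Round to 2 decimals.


Weight ratio A:B = 164 / 72
= 2.28

2.28


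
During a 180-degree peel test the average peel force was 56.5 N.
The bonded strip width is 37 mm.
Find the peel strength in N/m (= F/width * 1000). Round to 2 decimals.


Peel strength = F/width * 1000
= 56.5 / 37 * 1000
= 1527.03 N/m

1527.03


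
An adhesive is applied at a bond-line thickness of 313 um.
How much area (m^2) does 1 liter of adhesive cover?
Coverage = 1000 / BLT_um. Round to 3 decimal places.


Coverage = 1000 / 313 = 3.195 m^2

3.195


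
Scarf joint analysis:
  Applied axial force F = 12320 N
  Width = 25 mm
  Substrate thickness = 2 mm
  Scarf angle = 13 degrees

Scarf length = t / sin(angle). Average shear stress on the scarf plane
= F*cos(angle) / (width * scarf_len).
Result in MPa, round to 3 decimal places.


Scarf length = 2 / sin(13 deg) = 8.8908 mm
cos(13 deg) = 0.974370
Shear = 12320 * 0.974370 / (25 * 8.8908)
= 54.007 MPa

54.007


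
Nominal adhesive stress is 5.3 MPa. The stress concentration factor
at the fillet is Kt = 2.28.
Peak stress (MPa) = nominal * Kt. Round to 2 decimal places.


Peak = 5.3 * 2.28 = 12.08 MPa

12.08


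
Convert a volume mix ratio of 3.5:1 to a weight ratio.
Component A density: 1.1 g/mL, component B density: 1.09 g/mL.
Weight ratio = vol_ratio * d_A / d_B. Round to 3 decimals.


= 3.5 * 1.1 / 1.09 = 3.532

3.532


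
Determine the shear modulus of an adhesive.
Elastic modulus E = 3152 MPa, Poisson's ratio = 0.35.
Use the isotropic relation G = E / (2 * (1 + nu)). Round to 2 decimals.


G = 3152 / (2*(1+0.35)) = 3152 / 2.70
= 1167.41 MPa

1167.41


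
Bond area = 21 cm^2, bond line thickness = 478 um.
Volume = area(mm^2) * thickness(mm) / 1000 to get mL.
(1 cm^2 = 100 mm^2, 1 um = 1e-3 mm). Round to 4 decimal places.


area_mm2 = 21 * 100 = 2100
blt_mm = 478 * 1e-3 = 0.478
vol_mm3 = 2100 * 0.478 = 1003.8
vol_mL = 1003.8 / 1000 = 1.0038 mL

1.0038


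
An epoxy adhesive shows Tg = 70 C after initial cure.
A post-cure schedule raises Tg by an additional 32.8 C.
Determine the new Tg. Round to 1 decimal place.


New Tg = 70 + 32.8
= 102.8 C

102.8


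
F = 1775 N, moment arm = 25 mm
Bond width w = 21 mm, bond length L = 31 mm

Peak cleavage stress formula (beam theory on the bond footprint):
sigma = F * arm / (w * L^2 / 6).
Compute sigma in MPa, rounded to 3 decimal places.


sigma = (1775 * 25) / (21 * 961 / 6)
= 44375 * 6 / 20181
= 266250 / 20181
= 13.193 MPa

13.193


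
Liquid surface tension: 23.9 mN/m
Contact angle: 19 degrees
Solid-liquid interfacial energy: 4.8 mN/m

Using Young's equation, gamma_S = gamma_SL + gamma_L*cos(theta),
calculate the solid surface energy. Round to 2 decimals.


gamma_S = 4.8 + 23.9 * cos(19)
= 27.40 mN/m

27.40
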